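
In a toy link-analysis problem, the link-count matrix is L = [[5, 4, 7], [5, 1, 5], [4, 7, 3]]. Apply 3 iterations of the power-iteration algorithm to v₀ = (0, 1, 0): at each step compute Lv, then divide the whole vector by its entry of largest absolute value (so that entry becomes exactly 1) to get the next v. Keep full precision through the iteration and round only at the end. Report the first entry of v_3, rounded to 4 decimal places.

1.0000

Lv0 = (4.00000, 1.00000, 7.00000); divide by 7.00000 → v1 = (0.57143, 0.14286, 1.00000)
Lv1 = (10.42857, 8.00000, 6.28571); divide by 10.42857 → v2 = (1.00000, 0.76712, 0.60274)
Lv2 = (12.28767, 8.78082, 11.17808); divide by 12.28767 → v3 = (1.00000, 0.71460, 0.90970)
Requested entry of v3: 897/897 = 1.0000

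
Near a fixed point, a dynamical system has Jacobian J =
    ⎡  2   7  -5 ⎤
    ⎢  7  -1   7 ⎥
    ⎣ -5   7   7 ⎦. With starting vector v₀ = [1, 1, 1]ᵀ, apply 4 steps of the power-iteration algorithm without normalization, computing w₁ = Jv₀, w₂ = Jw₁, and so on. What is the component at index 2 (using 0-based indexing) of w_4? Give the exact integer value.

w1 = Jv₀ = (2·1 + 7·1 + (-5)·1; 7·1 + (-1)·1 + 7·1; (-5)·1 + 7·1 + 7·1) = (4, 13, 9)
w2 = Jw1 = (2·4 + 7·13 + (-5)·9; 7·4 + (-1)·13 + 7·9; (-5)·4 + 7·13 + 7·9) = (54, 78, 134)
w3 = Jw2 = (-16, 1238, 1214)
w4 = Jw3 = (2564, 7148, 17244)
The requested component of w4 is 17244.

17244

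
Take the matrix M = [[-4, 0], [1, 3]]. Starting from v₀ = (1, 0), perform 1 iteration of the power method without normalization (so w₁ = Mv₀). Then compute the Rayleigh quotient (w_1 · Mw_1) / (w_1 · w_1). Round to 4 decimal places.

λ ≈ -3.8235

w1 = Mv₀ = ((-4)·1 + 0·0; 1·1 + 3·0) = (-4, 1)
Mw1 = (16, -1)
w1·Mw1 = (-4)·16 + 1·(-1) = -65; w1·w1 = (-4)·(-4) + 1·1 = 17
λ ≈ -65/17 = -3.8235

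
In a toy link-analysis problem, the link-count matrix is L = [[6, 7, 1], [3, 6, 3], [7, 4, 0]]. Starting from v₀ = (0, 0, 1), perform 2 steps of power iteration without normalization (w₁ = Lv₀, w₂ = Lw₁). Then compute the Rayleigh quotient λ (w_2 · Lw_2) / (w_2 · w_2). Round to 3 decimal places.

12.794

w1 = Lv₀ = (1, 3, 0)
w2 = Lw1 = (27, 21, 19)
Lw2 = (328, 264, 273)
w2·Lw2 = 27·328 + 21·264 + 19·273 = 19587; w2·w2 = 27·27 + 21·21 + 19·19 = 1531
λ ≈ 19587/1531 = 12.794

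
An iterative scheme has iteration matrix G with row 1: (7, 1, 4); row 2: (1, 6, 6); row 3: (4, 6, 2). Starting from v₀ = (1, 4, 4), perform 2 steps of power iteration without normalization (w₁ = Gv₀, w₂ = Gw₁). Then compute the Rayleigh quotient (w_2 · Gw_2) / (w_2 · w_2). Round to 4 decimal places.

12.3136

w1 = Gv₀ = (27, 49, 36)
w2 = Gw1 = (382, 537, 474)
Gw2 = (5107, 6448, 5698)
w2·Gw2 = 382·5107 + 537·6448 + 474·5698 = 8114302; w2·w2 = 382·382 + 537·537 + 474·474 = 658969
λ ≈ 8114302/658969 = 12.3136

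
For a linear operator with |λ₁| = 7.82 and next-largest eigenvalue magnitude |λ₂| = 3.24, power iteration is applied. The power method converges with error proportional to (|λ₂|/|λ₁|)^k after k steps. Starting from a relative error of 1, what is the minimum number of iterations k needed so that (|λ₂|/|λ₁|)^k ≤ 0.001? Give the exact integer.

|λ₂/λ₁| = 3.24/7.82 = 0.41432
Need k ≥ ln(0.001) / ln(0.41432) = -6.9078 / -0.8811 ≈ 7.840
Smallest integer k satisfying the bound: 8

8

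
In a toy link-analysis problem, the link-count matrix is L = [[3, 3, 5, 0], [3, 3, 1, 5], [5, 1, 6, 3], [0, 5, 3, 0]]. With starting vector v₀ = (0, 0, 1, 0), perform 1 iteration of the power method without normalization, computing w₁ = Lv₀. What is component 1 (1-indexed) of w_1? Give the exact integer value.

w1 = Lv₀ = (3·0 + 3·0 + 5·1 + 0·0; 3·0 + 3·0 + 1·1 + 5·0; 5·0 + 1·0 + 6·1 + 3·0; 0·0 + 5·0 + 3·1 + 0·0) = (5, 1, 6, 3)
The requested component of w1 is 5.

5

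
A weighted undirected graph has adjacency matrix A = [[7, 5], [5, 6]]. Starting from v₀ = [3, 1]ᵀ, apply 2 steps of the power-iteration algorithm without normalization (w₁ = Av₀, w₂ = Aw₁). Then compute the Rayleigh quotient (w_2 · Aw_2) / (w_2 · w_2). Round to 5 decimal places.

11.52442

w1 = Av₀ = (26, 21)
w2 = Aw1 = (287, 256)
Aw2 = (3289, 2971)
w2·Aw2 = 287·3289 + 256·2971 = 1704519; w2·w2 = 287·287 + 256·256 = 147905
λ ≈ 1704519/147905 = 11.52442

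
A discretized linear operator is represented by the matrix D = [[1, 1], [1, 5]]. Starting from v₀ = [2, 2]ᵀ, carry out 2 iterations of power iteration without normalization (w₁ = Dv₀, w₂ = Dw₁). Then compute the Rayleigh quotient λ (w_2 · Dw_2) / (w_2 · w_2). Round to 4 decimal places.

5.2353

w1 = Dv₀ = (4, 12)
w2 = Dw1 = (16, 64)
Dw2 = (80, 336)
w2·Dw2 = 16·80 + 64·336 = 22784; w2·w2 = 16·16 + 64·64 = 4352
λ ≈ 22784/4352 = 5.2353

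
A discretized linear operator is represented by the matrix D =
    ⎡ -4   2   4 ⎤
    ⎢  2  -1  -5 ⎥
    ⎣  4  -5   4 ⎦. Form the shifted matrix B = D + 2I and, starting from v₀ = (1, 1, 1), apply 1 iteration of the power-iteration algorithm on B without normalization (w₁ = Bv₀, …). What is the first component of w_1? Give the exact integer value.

4

B = D + 2I has rows (-2, 2, 4); (2, 1, -5); (4, -5, 6)
w1 = Bv₀ = ((-2)·1 + 2·1 + 4·1; 2·1 + 1·1 + (-5)·1; 4·1 + (-5)·1 + 6·1) = (4, -2, 5)
Requested component of w1: 4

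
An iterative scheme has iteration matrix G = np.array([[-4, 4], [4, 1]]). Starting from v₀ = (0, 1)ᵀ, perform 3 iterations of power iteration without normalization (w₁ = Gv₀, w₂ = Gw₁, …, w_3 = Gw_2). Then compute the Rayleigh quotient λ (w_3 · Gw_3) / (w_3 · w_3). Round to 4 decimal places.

λ ≈ -5.6621

w1 = Gv₀ = ((-4)·0 + 4·1; 4·0 + 1·1) = (4, 1)
w2 = Gw1 = ((-4)·4 + 4·1; 4·4 + 1·1) = (-12, 17)
w3 = Gw2 = (116, -31)
Gw3 = (-588, 433)
w3·Gw3 = 116·(-588) + (-31)·433 = -81631; w3·w3 = 116·116 + (-31)·(-31) = 14417
λ ≈ -81631/14417 = -5.6621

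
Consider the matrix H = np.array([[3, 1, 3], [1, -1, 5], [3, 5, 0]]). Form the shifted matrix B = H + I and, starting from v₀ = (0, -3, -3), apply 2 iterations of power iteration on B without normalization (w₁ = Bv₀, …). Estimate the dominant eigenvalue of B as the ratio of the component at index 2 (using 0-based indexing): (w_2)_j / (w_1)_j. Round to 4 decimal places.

μ ≈ 7.1667

B = H + I has rows (4, 1, 3); (1, 0, 5); (3, 5, 1)
w1 = Bv₀ = (4·0 + 1·(-3) + 3·(-3); 1·0 + 0·(-3) + 5·(-3); 3·0 + 5·(-3) + 1·(-3)) = (-12, -15, -18)
w2 = Bw1 = (4·(-12) + 1·(-15) + 3·(-18); 1·(-12) + 0·(-15) + 5·(-18); 3·(-12) + 5·(-15) + 1·(-18)) = (-117, -102, -129)
Ratio: -129/-18 = 7.1667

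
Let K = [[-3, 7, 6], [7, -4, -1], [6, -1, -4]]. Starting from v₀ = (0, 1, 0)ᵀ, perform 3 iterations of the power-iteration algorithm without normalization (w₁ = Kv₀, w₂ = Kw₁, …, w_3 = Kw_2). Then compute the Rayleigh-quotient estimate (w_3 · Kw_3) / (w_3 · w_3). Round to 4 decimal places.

w1 = Kv₀ = (7, -4, -1)
w2 = Kw1 = (-55, 66, 50)
w3 = Kw2 = (927, -699, -596)
Kw3 = (-11250, 9881, 8645)
w3·Kw3 = 927·(-11250) + (-699)·9881 + (-596)·8645 = -22487989; w3·w3 = 927·927 + (-699)·(-699) + (-596)·(-596) = 1703146
λ ≈ -22487989/1703146 = -13.2038

-13.2038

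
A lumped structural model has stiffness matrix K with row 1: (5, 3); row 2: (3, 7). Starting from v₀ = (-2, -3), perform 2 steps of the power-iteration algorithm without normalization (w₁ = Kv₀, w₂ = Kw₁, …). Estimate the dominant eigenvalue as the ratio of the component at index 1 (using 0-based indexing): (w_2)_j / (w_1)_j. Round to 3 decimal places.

9.111

w1 = Kv₀ = (-19, -27)
w2 = Kw1 = (-176, -246)
Ratio at component: -246 / -27 = 9.111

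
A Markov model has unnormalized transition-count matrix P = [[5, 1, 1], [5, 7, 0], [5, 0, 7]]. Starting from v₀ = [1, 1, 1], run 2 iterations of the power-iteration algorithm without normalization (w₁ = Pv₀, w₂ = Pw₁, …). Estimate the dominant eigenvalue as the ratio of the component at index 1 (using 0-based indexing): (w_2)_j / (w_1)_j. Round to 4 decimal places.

9.9167

w1 = Pv₀ = (5·1 + 1·1 + 1·1; 5·1 + 7·1 + 0·1; 5·1 + 0·1 + 7·1) = (7, 12, 12)
w2 = Pw1 = (5·7 + 1·12 + 1·12; 5·7 + 7·12 + 0·12; 5·7 + 0·12 + 7·12) = (59, 119, 119)
Ratio at component: 119 / 12 = 9.9167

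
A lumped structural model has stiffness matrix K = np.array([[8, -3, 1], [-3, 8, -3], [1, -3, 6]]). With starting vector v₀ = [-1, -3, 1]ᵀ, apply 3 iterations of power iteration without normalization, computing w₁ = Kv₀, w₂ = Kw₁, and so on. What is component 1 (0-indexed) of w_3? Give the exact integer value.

w1 = Kv₀ = (8·(-1) + (-3)·(-3) + 1·1; (-3)·(-1) + 8·(-3) + (-3)·1; 1·(-1) + (-3)·(-3) + 6·1) = (2, -24, 14)
w2 = Kw1 = (8·2 + (-3)·(-24) + 1·14; (-3)·2 + 8·(-24) + (-3)·14; 1·2 + (-3)·(-24) + 6·14) = (102, -240, 158)
w3 = Kw2 = (1694, -2700, 1770)
The requested component of w3 is -2700.

-2700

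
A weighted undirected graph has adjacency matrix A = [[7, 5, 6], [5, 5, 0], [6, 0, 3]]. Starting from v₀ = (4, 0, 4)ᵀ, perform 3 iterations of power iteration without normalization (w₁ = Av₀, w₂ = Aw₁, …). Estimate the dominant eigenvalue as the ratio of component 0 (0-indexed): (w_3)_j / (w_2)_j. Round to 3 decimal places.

w1 = Av₀ = (7·4 + 5·0 + 6·4; 5·4 + 5·0 + 0·4; 6·4 + 0·0 + 3·4) = (52, 20, 36)
w2 = Aw1 = (7·52 + 5·20 + 6·36; 5·52 + 5·20 + 0·36; 6·52 + 0·20 + 3·36) = (680, 360, 420)
w3 = Aw2 = (9080, 5200, 5340)
Ratio at component: 9080 / 680 = 13.353

13.353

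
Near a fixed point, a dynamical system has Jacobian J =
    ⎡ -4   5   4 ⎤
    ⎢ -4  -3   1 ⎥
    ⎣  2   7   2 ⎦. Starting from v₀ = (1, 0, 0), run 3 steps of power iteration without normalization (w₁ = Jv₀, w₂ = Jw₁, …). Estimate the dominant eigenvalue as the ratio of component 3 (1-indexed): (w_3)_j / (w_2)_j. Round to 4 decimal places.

-4.8125

w1 = Jv₀ = ((-4)·1 + 5·0 + 4·0; (-4)·1 + (-3)·0 + 1·0; 2·1 + 7·0 + 2·0) = (-4, -4, 2)
w2 = Jw1 = ((-4)·(-4) + 5·(-4) + 4·2; (-4)·(-4) + (-3)·(-4) + 1·2; 2·(-4) + 7·(-4) + 2·2) = (4, 30, -32)
w3 = Jw2 = (6, -138, 154)
Ratio at component: 154 / -32 = -4.8125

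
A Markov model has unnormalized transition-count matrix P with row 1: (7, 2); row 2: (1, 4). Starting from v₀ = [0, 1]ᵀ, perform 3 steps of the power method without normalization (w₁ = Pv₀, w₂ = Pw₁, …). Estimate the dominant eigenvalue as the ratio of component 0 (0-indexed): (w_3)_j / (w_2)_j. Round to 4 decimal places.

w1 = Pv₀ = (2, 4)
w2 = Pw1 = (22, 18)
w3 = Pw2 = (190, 94)
Ratio at component: 190 / 22 = 8.6364

λ ≈ 8.6364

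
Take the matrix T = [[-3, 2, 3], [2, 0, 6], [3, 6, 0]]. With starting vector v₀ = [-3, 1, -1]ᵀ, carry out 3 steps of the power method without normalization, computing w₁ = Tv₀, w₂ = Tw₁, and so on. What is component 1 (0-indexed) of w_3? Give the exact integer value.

-402

w1 = Tv₀ = ((-3)·(-3) + 2·1 + 3·(-1); 2·(-3) + 0·1 + 6·(-1); 3·(-3) + 6·1 + 0·(-1)) = (8, -12, -3)
w2 = Tw1 = ((-3)·8 + 2·(-12) + 3·(-3); 2·8 + 0·(-12) + 6·(-3); 3·8 + 6·(-12) + 0·(-3)) = (-57, -2, -48)
w3 = Tw2 = (23, -402, -183)
The requested component of w3 is -402.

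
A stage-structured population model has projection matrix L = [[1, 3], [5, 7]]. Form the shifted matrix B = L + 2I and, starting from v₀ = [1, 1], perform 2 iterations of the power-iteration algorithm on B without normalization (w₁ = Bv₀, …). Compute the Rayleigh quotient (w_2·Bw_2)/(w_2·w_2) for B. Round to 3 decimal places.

10.907

B = L + 2I has rows (3, 3); (5, 9)
w1 = Bv₀ = (6, 14)
w2 = Bw1 = (60, 156)
Bw2 = (648, 1704)
w2·Bw2 = 304704; w2·w2 = 27936; μ ≈ 304704/27936 = 10.907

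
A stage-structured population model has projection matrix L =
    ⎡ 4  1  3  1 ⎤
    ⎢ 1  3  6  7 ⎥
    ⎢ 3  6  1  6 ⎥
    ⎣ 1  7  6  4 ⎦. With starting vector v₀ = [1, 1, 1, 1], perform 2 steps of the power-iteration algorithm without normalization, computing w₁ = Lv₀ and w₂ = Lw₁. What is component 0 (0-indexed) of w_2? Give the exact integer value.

119

w1 = Lv₀ = (9, 17, 16, 18)
w2 = Lw1 = (119, 282, 253, 296)
The requested component of w2 is 119.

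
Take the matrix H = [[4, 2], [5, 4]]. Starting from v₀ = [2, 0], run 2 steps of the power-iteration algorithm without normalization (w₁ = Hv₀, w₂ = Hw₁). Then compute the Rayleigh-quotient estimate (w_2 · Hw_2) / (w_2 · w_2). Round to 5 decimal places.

7.19859

w1 = Hv₀ = (8, 10)
w2 = Hw1 = (52, 80)
Hw2 = (368, 580)
w2·Hw2 = 52·368 + 80·580 = 65536; w2·w2 = 52·52 + 80·80 = 9104
λ ≈ 65536/9104 = 7.19859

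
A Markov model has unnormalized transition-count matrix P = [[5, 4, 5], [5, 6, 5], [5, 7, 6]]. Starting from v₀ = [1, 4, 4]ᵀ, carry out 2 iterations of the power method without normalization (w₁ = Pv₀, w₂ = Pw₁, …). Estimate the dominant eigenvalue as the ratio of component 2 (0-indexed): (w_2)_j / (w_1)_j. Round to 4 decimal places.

λ ≈ 15.6140

w1 = Pv₀ = (41, 49, 57)
w2 = Pw1 = (686, 784, 890)
Ratio at component: 890 / 57 = 15.6140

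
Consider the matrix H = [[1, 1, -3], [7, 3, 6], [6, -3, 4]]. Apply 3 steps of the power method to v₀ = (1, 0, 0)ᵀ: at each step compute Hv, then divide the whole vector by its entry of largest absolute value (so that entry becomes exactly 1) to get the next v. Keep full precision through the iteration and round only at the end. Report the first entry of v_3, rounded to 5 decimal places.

-0.12500

Hv0 = (1.000000, 7.000000, 6.000000); divide by 7.000000 → v1 = (0.142857, 1.000000, 0.857143)
Hv1 = (-1.428571, 9.142857, 1.285714); divide by 9.142857 → v2 = (-0.156250, 1.000000, 0.140625)
Hv2 = (0.421875, 2.750000, -3.375000); divide by -3.375000 → v3 = (-0.125000, -0.814815, 1.000000)
Requested entry of v3: 27/-216 = -0.12500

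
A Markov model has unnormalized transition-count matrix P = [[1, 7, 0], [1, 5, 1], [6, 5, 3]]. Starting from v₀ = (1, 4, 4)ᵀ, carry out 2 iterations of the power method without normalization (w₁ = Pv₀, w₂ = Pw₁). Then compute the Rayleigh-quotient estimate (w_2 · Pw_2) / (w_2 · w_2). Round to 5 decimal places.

8.16014

w1 = Pv₀ = (1·1 + 7·4 + 0·4; 1·1 + 5·4 + 1·4; 6·1 + 5·4 + 3·4) = (29, 25, 38)
w2 = Pw1 = (1·29 + 7·25 + 0·38; 1·29 + 5·25 + 1·38; 6·29 + 5·25 + 3·38) = (204, 192, 413)
Pw2 = (1548, 1577, 3423)
w2·Pw2 = 204·1548 + 192·1577 + 413·3423 = 2032275; w2·w2 = 204·204 + 192·192 + 413·413 = 249049
λ ≈ 2032275/249049 = 8.16014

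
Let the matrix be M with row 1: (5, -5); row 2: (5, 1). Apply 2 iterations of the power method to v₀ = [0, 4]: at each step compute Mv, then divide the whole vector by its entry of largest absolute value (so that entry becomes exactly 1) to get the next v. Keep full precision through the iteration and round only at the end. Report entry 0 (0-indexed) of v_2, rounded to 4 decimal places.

Mv0 = (-20.00000, 4.00000); divide by -20.00000 → v1 = (1.00000, -0.20000)
Mv1 = (6.00000, 4.80000); divide by 6.00000 → v2 = (1.00000, 0.80000)
Requested entry of v2: -120/-120 = 1.0000

1.0000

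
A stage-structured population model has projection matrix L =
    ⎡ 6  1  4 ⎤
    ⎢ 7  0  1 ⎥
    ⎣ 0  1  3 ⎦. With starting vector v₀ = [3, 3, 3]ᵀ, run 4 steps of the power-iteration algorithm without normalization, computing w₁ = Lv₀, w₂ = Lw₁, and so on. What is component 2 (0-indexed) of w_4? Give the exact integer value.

3219

w1 = Lv₀ = (6·3 + 1·3 + 4·3; 7·3 + 0·3 + 1·3; 0·3 + 1·3 + 3·3) = (33, 24, 12)
w2 = Lw1 = (6·33 + 1·24 + 4·12; 7·33 + 0·24 + 1·12; 0·33 + 1·24 + 3·12) = (270, 243, 60)
w3 = Lw2 = (2103, 1950, 423)
w4 = Lw3 = (16260, 15144, 3219)
The requested component of w4 is 3219.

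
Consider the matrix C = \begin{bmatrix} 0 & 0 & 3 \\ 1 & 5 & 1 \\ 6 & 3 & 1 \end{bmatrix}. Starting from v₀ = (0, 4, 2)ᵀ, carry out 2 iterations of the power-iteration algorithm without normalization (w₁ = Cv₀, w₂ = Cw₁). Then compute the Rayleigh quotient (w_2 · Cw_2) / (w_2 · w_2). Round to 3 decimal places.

w1 = Cv₀ = (0·0 + 0·4 + 3·2; 1·0 + 5·4 + 1·2; 6·0 + 3·4 + 1·2) = (6, 22, 14)
w2 = Cw1 = (0·6 + 0·22 + 3·14; 1·6 + 5·22 + 1·14; 6·6 + 3·22 + 1·14) = (42, 130, 116)
Cw2 = (348, 808, 758)
w2·Cw2 = 42·348 + 130·808 + 116·758 = 207584; w2·w2 = 42·42 + 130·130 + 116·116 = 32120
λ ≈ 207584/32120 = 6.463

6.463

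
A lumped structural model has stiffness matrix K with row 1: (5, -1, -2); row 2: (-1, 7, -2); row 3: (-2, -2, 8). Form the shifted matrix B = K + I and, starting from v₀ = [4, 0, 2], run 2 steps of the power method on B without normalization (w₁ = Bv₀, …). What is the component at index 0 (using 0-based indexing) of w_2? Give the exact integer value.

108

B = K + I has rows (6, -1, -2); (-1, 8, -2); (-2, -2, 9)
w1 = Bv₀ = (20, -8, 10)
w2 = Bw1 = (108, -104, 66)
Requested component of w2: 108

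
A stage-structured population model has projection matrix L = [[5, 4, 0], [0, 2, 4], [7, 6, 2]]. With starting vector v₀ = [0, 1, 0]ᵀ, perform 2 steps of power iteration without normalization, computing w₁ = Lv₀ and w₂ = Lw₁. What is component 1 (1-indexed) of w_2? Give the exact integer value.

w1 = Lv₀ = (4, 2, 6)
w2 = Lw1 = (28, 28, 52)
The requested component of w2 is 28.

28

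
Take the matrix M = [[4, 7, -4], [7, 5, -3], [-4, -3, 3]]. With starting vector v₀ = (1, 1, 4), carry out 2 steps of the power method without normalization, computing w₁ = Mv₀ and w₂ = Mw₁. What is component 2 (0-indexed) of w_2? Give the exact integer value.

w1 = Mv₀ = (4·1 + 7·1 + (-4)·4; 7·1 + 5·1 + (-3)·4; (-4)·1 + (-3)·1 + 3·4) = (-5, 0, 5)
w2 = Mw1 = (4·(-5) + 7·0 + (-4)·5; 7·(-5) + 5·0 + (-3)·5; (-4)·(-5) + (-3)·0 + 3·5) = (-40, -50, 35)
The requested component of w2 is 35.

35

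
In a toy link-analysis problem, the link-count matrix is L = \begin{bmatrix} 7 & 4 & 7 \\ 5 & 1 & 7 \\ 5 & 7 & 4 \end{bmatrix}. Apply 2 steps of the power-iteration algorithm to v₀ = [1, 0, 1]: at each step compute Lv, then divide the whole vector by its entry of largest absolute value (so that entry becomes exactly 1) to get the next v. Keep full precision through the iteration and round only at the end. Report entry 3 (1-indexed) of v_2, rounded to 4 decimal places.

Lv0 = (14.00000, 12.00000, 9.00000); divide by 14.00000 → v1 = (1.00000, 0.85714, 0.64286)
Lv1 = (14.92857, 10.35714, 13.57143); divide by 14.92857 → v2 = (1.00000, 0.69378, 0.90909)
Requested entry of v2: 190/209 = 0.9091

0.9091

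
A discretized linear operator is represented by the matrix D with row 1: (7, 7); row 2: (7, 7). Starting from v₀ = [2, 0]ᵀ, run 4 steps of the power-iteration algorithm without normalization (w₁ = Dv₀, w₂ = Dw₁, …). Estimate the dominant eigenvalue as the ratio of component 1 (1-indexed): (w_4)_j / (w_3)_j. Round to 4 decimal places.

14.0000

w1 = Dv₀ = (7·2 + 7·0; 7·2 + 7·0) = (14, 14)
w2 = Dw1 = (7·14 + 7·14; 7·14 + 7·14) = (196, 196)
w3 = Dw2 = (2744, 2744)
w4 = Dw3 = (38416, 38416)
Ratio at component: 38416 / 2744 = 14.0000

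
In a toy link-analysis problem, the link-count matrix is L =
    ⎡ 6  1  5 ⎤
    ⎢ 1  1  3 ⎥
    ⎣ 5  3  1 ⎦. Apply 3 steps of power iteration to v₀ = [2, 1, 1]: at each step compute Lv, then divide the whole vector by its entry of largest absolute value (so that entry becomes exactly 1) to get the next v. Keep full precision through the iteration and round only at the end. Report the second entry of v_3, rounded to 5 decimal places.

0.34607

Lv0 = (18.000000, 6.000000, 14.000000); divide by 18.000000 → v1 = (1.000000, 0.333333, 0.777778)
Lv1 = (10.222222, 3.666667, 6.777778); divide by 10.222222 → v2 = (1.000000, 0.358696, 0.663043)
Lv2 = (9.673913, 3.347826, 6.739130); divide by 9.673913 → v3 = (1.000000, 0.346067, 0.696629)
Requested entry of v3: 616/1780 = 0.34607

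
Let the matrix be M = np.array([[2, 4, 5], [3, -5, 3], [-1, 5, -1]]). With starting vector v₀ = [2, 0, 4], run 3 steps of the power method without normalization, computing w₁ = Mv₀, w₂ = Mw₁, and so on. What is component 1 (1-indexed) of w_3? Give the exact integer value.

w1 = Mv₀ = (2·2 + 4·0 + 5·4; 3·2 + (-5)·0 + 3·4; (-1)·2 + 5·0 + (-1)·4) = (24, 18, -6)
w2 = Mw1 = (2·24 + 4·18 + 5·(-6); 3·24 + (-5)·18 + 3·(-6); (-1)·24 + 5·18 + (-1)·(-6)) = (90, -36, 72)
w3 = Mw2 = (396, 666, -342)
The requested component of w3 is 396.

396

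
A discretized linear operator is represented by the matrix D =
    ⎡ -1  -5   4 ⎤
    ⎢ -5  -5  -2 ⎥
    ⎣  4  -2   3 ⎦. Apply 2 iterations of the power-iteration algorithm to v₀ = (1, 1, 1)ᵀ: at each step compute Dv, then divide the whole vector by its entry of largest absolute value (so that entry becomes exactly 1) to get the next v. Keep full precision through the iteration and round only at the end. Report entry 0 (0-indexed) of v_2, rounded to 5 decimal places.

Dv0 = (-2.000000, -12.000000, 5.000000); divide by -12.000000 → v1 = (0.166667, 1.000000, -0.416667)
Dv1 = (-6.833333, -5.000000, -2.583333); divide by -6.833333 → v2 = (1.000000, 0.731707, 0.378049)
Requested entry of v2: 82/82 = 1.00000

1.00000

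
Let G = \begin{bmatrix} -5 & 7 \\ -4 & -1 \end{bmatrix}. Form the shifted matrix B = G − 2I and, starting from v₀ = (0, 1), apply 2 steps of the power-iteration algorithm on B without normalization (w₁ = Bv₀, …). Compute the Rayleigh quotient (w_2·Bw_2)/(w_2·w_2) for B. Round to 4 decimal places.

-5.9671

B = G − 2I has rows (-7, 7); (-4, -3)
w1 = Bv₀ = ((-7)·0 + 7·1; (-4)·0 + (-3)·1) = (7, -3)
w2 = Bw1 = ((-7)·7 + 7·(-3); (-4)·7 + (-3)·(-3)) = (-70, -19)
Bw2 = (357, 337)
w2·Bw2 = -31393; w2·w2 = 5261; μ ≈ -31393/5261 = -5.9671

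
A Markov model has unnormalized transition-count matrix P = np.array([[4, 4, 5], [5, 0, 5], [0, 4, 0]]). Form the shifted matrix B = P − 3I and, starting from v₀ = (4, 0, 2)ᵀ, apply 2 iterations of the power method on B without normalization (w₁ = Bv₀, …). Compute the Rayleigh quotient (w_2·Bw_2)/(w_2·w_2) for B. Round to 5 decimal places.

B = P − 3I has rows (1, 4, 5); (5, -3, 5); (0, 4, -3)
w1 = Bv₀ = (14, 30, -6)
w2 = Bw1 = (104, -50, 138)
Bw2 = (594, 1360, -614)
w2·Bw2 = -90956; w2·w2 = 32360; μ ≈ -90956/32360 = -2.81075

μ ≈ -2.81075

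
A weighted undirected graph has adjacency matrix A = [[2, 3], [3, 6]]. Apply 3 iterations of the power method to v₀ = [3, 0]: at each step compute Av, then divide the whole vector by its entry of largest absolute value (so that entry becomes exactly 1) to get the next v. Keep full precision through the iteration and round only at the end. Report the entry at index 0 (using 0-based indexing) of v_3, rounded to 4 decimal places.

0.5355

Av0 = (6.00000, 9.00000); divide by 9.00000 → v1 = (0.66667, 1.00000)
Av1 = (4.33333, 8.00000); divide by 8.00000 → v2 = (0.54167, 1.00000)
Av2 = (4.08333, 7.62500); divide by 7.62500 → v3 = (0.53552, 1.00000)
Requested entry of v3: 294/549 = 0.5355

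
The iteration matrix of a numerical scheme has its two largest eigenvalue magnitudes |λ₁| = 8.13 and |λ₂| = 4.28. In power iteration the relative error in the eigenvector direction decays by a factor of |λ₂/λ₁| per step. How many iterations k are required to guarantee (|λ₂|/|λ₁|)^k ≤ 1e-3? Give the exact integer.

|λ₂/λ₁| = 4.28/8.13 = 0.52645
Need k ≥ ln(1e-3) / ln(0.52645) = -6.9078 / -0.6416 ≈ 10.766
Smallest integer k satisfying the bound: 11

11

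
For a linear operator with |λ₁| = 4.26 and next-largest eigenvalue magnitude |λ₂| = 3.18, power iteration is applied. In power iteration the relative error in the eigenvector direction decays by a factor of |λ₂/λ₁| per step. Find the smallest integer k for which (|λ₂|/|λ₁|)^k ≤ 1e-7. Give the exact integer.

56

|λ₂/λ₁| = 3.18/4.26 = 0.74648
Need k ≥ ln(1e-7) / ln(0.74648) = -16.1181 / -0.2924 ≈ 55.126
Smallest integer k satisfying the bound: 56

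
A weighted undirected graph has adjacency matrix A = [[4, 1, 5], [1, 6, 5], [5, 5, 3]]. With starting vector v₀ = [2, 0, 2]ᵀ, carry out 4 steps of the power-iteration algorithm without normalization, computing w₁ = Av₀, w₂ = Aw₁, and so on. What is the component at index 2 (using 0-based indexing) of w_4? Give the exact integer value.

w1 = Av₀ = (4·2 + 1·0 + 5·2; 1·2 + 6·0 + 5·2; 5·2 + 5·0 + 3·2) = (18, 12, 16)
w2 = Aw1 = (4·18 + 1·12 + 5·16; 1·18 + 6·12 + 5·16; 5·18 + 5·12 + 3·16) = (164, 170, 198)
w3 = Aw2 = (1816, 2174, 2264)
w4 = Aw3 = (20758, 26180, 26742)
The requested component of w4 is 26742.

26742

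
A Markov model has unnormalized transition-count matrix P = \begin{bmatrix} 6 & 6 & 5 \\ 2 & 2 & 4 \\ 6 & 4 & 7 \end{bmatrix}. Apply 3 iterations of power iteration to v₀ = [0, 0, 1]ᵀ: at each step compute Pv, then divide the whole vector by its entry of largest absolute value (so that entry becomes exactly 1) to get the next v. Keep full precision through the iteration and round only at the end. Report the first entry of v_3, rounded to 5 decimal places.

Pv0 = (5.000000, 4.000000, 7.000000); divide by 7.000000 → v1 = (0.714286, 0.571429, 1.000000)
Pv1 = (12.714286, 6.571429, 13.571429); divide by 13.571429 → v2 = (0.936842, 0.484211, 1.000000)
Pv2 = (13.526316, 6.842105, 14.557895); divide by 14.557895 → v3 = (0.929140, 0.469993, 1.000000)
Requested entry of v3: 1285/1383 = 0.92914

0.92914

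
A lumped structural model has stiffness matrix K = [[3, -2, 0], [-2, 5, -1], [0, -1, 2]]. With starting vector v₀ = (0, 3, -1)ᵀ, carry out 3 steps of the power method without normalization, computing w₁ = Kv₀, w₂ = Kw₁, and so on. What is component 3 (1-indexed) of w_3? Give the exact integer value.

w1 = Kv₀ = (3·0 + (-2)·3 + 0·(-1); (-2)·0 + 5·3 + (-1)·(-1); 0·0 + (-1)·3 + 2·(-1)) = (-6, 16, -5)
w2 = Kw1 = (3·(-6) + (-2)·16 + 0·(-5); (-2)·(-6) + 5·16 + (-1)·(-5); 0·(-6) + (-1)·16 + 2·(-5)) = (-50, 97, -26)
w3 = Kw2 = (-344, 611, -149)
The requested component of w3 is -149.

-149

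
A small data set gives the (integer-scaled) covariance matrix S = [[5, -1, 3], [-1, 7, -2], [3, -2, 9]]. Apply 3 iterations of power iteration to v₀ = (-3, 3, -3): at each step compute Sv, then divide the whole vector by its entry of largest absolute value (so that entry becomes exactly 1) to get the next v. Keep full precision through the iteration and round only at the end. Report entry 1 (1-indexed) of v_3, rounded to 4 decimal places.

Sv0 = (-27.00000, 30.00000, -42.00000); divide by -42.00000 → v1 = (0.64286, -0.71429, 1.00000)
Sv1 = (6.92857, -7.64286, 12.35714); divide by 12.35714 → v2 = (0.56069, -0.61850, 1.00000)
Sv2 = (6.42197, -6.89017, 11.91908); divide by 11.91908 → v3 = (0.53880, -0.57808, 1.00000)
Requested entry of v3: -3333/-6186 = 0.5388

0.5388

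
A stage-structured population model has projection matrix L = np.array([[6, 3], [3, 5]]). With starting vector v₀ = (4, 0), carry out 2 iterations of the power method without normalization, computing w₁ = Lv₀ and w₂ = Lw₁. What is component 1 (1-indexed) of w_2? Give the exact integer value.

180

w1 = Lv₀ = (24, 12)
w2 = Lw1 = (180, 132)
The requested component of w2 is 180.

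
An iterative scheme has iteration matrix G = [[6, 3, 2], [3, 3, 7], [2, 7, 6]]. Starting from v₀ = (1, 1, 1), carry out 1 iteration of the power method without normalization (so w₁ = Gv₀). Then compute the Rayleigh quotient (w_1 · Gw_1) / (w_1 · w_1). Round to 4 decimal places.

w1 = Gv₀ = (11, 13, 15)
Gw1 = (135, 177, 203)
w1·Gw1 = 11·135 + 13·177 + 15·203 = 6831; w1·w1 = 11·11 + 13·13 + 15·15 = 515
λ ≈ 6831/515 = 13.2641

13.2641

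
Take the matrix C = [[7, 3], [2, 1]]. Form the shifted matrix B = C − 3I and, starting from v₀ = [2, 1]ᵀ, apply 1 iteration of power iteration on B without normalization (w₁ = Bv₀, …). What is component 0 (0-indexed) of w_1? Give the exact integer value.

11

B = C − 3I has rows (4, 3); (2, -2)
w1 = Bv₀ = (11, 2)
Requested component of w1: 11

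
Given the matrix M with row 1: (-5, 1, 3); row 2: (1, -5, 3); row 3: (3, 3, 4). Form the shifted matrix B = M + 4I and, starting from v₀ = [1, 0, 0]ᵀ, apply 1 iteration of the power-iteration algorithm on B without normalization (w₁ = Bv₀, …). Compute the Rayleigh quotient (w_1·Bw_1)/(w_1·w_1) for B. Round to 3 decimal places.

B = M + 4I has rows (-1, 1, 3); (1, -1, 3); (3, 3, 8)
w1 = Bv₀ = ((-1)·1 + 1·0 + 3·0; 1·1 + (-1)·0 + 3·0; 3·1 + 3·0 + 8·0) = (-1, 1, 3)
Bw1 = (11, 7, 24)
w1·Bw1 = 68; w1·w1 = 11; μ ≈ 68/11 = 6.182

μ ≈ 6.182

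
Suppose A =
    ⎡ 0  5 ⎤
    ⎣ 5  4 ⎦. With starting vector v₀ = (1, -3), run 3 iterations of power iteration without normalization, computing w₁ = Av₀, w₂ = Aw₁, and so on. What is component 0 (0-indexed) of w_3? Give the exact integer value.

-515

w1 = Av₀ = (0·1 + 5·(-3); 5·1 + 4·(-3)) = (-15, -7)
w2 = Aw1 = (0·(-15) + 5·(-7); 5·(-15) + 4·(-7)) = (-35, -103)
w3 = Aw2 = (-515, -587)
The requested component of w3 is -515.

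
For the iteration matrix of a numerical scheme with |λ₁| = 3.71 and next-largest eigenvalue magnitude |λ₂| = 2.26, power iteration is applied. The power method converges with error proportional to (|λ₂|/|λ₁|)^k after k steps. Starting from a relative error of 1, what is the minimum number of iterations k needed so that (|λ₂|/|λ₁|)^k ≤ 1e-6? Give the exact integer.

28

|λ₂/λ₁| = 2.26/3.71 = 0.60916
Need k ≥ ln(1e-6) / ln(0.60916) = -13.8155 / -0.4957 ≈ 27.873
Smallest integer k satisfying the bound: 28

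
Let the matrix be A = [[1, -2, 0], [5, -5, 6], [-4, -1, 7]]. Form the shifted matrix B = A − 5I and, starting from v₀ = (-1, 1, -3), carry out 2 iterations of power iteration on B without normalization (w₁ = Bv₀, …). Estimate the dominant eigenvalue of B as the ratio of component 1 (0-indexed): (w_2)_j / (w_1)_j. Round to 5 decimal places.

B = A − 5I has rows (-4, -2, 0); (5, -10, 6); (-4, -1, 2)
w1 = Bv₀ = ((-4)·(-1) + (-2)·1 + 0·(-3); 5·(-1) + (-10)·1 + 6·(-3); (-4)·(-1) + (-1)·1 + 2·(-3)) = (2, -33, -3)
w2 = Bw1 = ((-4)·2 + (-2)·(-33) + 0·(-3); 5·2 + (-10)·(-33) + 6·(-3); (-4)·2 + (-1)·(-33) + 2·(-3)) = (58, 322, 19)
Ratio: 322/-33 = -9.75758

μ ≈ -9.75758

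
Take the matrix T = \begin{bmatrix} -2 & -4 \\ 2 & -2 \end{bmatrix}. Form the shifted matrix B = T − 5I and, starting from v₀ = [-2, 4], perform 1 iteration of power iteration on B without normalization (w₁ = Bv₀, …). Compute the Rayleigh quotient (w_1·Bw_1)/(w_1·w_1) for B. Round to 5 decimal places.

B = T − 5I has rows (-7, -4); (2, -7)
w1 = Bv₀ = (-2, -32)
Bw1 = (142, 220)
w1·Bw1 = -7324; w1·w1 = 1028; μ ≈ -7324/1028 = -7.12451

μ ≈ -7.12451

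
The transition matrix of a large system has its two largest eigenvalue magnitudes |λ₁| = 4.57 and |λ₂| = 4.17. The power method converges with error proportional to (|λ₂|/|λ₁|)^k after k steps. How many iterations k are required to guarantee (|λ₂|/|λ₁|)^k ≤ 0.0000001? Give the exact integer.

176

|λ₂/λ₁| = 4.17/4.57 = 0.91247
Need k ≥ ln(0.0000001) / ln(0.91247) = -16.1181 / -0.0916 ≈ 175.967
Smallest integer k satisfying the bound: 176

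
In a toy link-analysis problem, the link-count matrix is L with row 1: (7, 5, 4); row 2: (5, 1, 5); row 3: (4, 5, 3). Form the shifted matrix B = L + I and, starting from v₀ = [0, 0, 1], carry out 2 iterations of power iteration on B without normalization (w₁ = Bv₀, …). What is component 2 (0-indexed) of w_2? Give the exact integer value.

B = L + I has rows (8, 5, 4); (5, 2, 5); (4, 5, 4)
w1 = Bv₀ = (8·0 + 5·0 + 4·1; 5·0 + 2·0 + 5·1; 4·0 + 5·0 + 4·1) = (4, 5, 4)
w2 = Bw1 = (8·4 + 5·5 + 4·4; 5·4 + 2·5 + 5·4; 4·4 + 5·5 + 4·4) = (73, 50, 57)
Requested component of w2: 57

57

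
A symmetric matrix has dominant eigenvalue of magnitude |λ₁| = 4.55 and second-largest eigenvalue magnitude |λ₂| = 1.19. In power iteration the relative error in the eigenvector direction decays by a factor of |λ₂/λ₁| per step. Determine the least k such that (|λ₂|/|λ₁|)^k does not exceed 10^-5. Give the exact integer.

|λ₂/λ₁| = 1.19/4.55 = 0.26154
Need k ≥ ln(10^-5) / ln(0.26154) = -11.5129 / -1.3412 ≈ 8.584
Smallest integer k satisfying the bound: 9

9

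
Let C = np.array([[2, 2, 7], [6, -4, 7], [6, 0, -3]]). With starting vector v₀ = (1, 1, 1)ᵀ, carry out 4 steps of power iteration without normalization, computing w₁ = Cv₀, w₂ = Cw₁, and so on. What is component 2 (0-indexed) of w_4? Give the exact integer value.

w1 = Cv₀ = (2·1 + 2·1 + 7·1; 6·1 + (-4)·1 + 7·1; 6·1 + 0·1 + (-3)·1) = (11, 9, 3)
w2 = Cw1 = (2·11 + 2·9 + 7·3; 6·11 + (-4)·9 + 7·3; 6·11 + 0·9 + (-3)·3) = (61, 51, 57)
w3 = Cw2 = (623, 561, 195)
w4 = Cw3 = (3733, 2859, 3153)
The requested component of w4 is 3153.

3153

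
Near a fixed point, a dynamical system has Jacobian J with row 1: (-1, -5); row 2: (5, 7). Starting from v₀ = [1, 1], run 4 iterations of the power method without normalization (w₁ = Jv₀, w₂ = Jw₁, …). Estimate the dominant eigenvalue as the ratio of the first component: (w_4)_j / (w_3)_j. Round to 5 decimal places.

1.50000

w1 = Jv₀ = ((-1)·1 + (-5)·1; 5·1 + 7·1) = (-6, 12)
w2 = Jw1 = ((-1)·(-6) + (-5)·12; 5·(-6) + 7·12) = (-54, 54)
w3 = Jw2 = (-216, 108)
w4 = Jw3 = (-324, -324)
Ratio at component: -324 / -216 = 1.50000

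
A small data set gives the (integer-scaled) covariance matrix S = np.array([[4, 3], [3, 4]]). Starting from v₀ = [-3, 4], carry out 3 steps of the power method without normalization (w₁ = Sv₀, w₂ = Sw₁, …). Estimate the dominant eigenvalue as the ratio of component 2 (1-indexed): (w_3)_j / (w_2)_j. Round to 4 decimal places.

6.2500

w1 = Sv₀ = (4·(-3) + 3·4; 3·(-3) + 4·4) = (0, 7)
w2 = Sw1 = (4·0 + 3·7; 3·0 + 4·7) = (21, 28)
w3 = Sw2 = (168, 175)
Ratio at component: 175 / 28 = 6.2500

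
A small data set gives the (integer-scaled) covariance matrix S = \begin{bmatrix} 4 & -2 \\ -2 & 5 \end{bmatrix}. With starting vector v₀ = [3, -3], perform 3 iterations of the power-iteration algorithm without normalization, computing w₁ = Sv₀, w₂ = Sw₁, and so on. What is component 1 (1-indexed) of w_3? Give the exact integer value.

w1 = Sv₀ = (4·3 + (-2)·(-3); (-2)·3 + 5·(-3)) = (18, -21)
w2 = Sw1 = (4·18 + (-2)·(-21); (-2)·18 + 5·(-21)) = (114, -141)
w3 = Sw2 = (738, -933)
The requested component of w3 is 738.

738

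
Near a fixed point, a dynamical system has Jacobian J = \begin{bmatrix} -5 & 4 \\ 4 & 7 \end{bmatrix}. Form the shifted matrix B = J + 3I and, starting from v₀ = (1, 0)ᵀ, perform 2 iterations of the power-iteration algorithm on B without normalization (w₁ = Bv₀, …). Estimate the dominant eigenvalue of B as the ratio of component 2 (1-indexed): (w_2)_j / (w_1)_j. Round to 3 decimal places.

B = J + 3I has rows (-2, 4); (4, 10)
w1 = Bv₀ = (-2, 4)
w2 = Bw1 = (20, 32)
Ratio: 32/4 = 8.000

μ ≈ 8.000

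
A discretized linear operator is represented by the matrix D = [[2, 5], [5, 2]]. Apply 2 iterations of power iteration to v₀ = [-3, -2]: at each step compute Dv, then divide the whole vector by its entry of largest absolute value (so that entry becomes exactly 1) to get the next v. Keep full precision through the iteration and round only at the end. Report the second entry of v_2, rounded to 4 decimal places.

0.9291

Dv0 = (-16.00000, -19.00000); divide by -19.00000 → v1 = (0.84211, 1.00000)
Dv1 = (6.68421, 6.21053); divide by 6.68421 → v2 = (1.00000, 0.92913)
Requested entry of v2: -118/-127 = 0.9291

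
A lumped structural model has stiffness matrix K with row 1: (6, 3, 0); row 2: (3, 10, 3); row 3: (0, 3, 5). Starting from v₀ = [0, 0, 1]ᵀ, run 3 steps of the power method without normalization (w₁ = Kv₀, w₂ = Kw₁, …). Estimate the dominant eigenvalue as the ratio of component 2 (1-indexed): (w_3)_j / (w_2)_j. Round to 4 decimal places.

λ ≈ 12.8667

w1 = Kv₀ = (0, 3, 5)
w2 = Kw1 = (9, 45, 34)
w3 = Kw2 = (189, 579, 305)
Ratio at component: 579 / 45 = 12.8667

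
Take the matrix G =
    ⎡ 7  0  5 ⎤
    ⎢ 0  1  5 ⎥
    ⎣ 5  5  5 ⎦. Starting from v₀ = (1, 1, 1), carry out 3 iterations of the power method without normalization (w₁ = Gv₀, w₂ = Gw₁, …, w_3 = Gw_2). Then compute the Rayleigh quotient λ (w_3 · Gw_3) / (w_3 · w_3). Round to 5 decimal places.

λ ≈ 12.12426

w1 = Gv₀ = (7·1 + 0·1 + 5·1; 0·1 + 1·1 + 5·1; 5·1 + 5·1 + 5·1) = (12, 6, 15)
w2 = Gw1 = (7·12 + 0·6 + 5·15; 0·12 + 1·6 + 5·15; 5·12 + 5·6 + 5·15) = (159, 81, 165)
w3 = Gw2 = (1938, 906, 2025)
Gw3 = (23691, 11031, 24345)
w3·Gw3 = 1938·23691 + 906·11031 + 2025·24345 = 105205869; w3·w3 = 1938·1938 + 906·906 + 2025·2025 = 8677305
λ ≈ 105205869/8677305 = 12.12426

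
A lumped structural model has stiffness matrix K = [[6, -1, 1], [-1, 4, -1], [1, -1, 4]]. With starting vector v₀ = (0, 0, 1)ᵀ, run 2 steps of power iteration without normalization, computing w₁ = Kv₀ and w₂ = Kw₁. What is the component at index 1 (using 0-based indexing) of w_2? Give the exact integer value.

-9

w1 = Kv₀ = (6·0 + (-1)·0 + 1·1; (-1)·0 + 4·0 + (-1)·1; 1·0 + (-1)·0 + 4·1) = (1, -1, 4)
w2 = Kw1 = (6·1 + (-1)·(-1) + 1·4; (-1)·1 + 4·(-1) + (-1)·4; 1·1 + (-1)·(-1) + 4·4) = (11, -9, 18)
The requested component of w2 is -9.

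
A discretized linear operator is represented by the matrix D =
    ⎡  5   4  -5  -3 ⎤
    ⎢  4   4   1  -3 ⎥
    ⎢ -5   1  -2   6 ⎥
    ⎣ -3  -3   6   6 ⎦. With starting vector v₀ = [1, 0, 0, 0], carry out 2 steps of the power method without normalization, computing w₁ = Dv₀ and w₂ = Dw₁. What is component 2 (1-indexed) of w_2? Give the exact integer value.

w1 = Dv₀ = (5·1 + 4·0 + (-5)·0 + (-3)·0; 4·1 + 4·0 + 1·0 + (-3)·0; (-5)·1 + 1·0 + (-2)·0 + 6·0; (-3)·1 + (-3)·0 + 6·0 + 6·0) = (5, 4, -5, -3)
w2 = Dw1 = (5·5 + 4·4 + (-5)·(-5) + (-3)·(-3); 4·5 + 4·4 + 1·(-5) + (-3)·(-3); (-5)·5 + 1·4 + (-2)·(-5) + 6·(-3); (-3)·5 + (-3)·4 + 6·(-5) + 6·(-3)) = (75, 40, -29, -75)
The requested component of w2 is 40.

40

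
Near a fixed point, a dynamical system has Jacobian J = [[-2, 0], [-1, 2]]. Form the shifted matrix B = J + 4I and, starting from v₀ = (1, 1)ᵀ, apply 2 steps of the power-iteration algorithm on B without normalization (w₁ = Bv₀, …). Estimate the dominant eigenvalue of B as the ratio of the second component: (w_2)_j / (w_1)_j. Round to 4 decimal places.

B = J + 4I has rows (2, 0); (-1, 6)
w1 = Bv₀ = (2, 5)
w2 = Bw1 = (4, 28)
Ratio: 28/5 = 5.6000

μ ≈ 5.6000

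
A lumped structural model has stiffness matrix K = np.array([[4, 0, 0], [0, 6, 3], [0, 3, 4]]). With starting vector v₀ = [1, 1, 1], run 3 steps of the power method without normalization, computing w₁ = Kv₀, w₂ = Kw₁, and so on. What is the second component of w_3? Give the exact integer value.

w1 = Kv₀ = (4·1 + 0·1 + 0·1; 0·1 + 6·1 + 3·1; 0·1 + 3·1 + 4·1) = (4, 9, 7)
w2 = Kw1 = (4·4 + 0·9 + 0·7; 0·4 + 6·9 + 3·7; 0·4 + 3·9 + 4·7) = (16, 75, 55)
w3 = Kw2 = (64, 615, 445)
The requested component of w3 is 615.

615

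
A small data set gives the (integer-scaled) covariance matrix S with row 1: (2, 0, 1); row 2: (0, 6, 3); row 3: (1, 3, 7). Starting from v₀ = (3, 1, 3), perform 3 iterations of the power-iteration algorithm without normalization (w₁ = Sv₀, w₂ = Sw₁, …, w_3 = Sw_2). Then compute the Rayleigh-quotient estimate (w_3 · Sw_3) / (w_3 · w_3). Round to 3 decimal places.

w1 = Sv₀ = (2·3 + 0·1 + 1·3; 0·3 + 6·1 + 3·3; 1·3 + 3·1 + 7·3) = (9, 15, 27)
w2 = Sw1 = (2·9 + 0·15 + 1·27; 0·9 + 6·15 + 3·27; 1·9 + 3·15 + 7·27) = (45, 171, 243)
w3 = Sw2 = (333, 1755, 2259)
Sw3 = (2925, 17307, 21411)
w3·Sw3 = 333·2925 + 1755·17307 + 2259·21411 = 79715259; w3·w3 = 333·333 + 1755·1755 + 2259·2259 = 8293995
λ ≈ 79715259/8293995 = 9.611

λ ≈ 9.611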